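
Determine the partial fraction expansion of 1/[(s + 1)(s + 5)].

1/(s + 1)(s + 5) = P/(s + 1) + Q/(s + 5). P = 1/(-1 + 5) = 1/4, Q = 1/(-5 + 1) = -1/4
Result: (1/4)/(s + 1) - (1/4)/(s + 5)


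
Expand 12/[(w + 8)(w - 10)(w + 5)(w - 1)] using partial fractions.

Using Heaviside cover-up: (-2/81)/(w + 8) + (2/405)/(w - 10) + (2/45)/(w + 5) - (2/81)/(w - 1)


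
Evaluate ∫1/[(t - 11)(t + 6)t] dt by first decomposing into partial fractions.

Cover-up: P = 1/187, Q = 1/102, R = -1/66. Decomposition: (1/187)/(t - 11) + (1/102)/(t + 6) - (1/66)/t. Integrate each term: (1/187) ln|(t - 11)| + (1/102) ln|(t + 6)| - (1/66) ln|t| + C


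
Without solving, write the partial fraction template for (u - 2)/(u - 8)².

Repeated linear factor: A/(u - 8) + B/(u - 8)²


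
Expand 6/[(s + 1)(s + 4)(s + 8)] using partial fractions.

Using cover-up method: A = 2/7, B = -1/2, C = 3/14
Result: (2/7)/(s + 1) - (1/2)/(s + 4) + (3/14)/(s + 8)


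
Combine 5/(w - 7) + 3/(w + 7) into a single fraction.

Common denominator (w - 7)(w + 7). Numerator: 5(w + 7) + 3(w - 7) = (5w + 35) + (3w - 21) = 8w + 14
Result: (8w + 14)/[(w - 7)(w + 7)]


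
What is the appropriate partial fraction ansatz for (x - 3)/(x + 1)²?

Repeated linear factor: A/(x + 1) + B/(x + 1)²


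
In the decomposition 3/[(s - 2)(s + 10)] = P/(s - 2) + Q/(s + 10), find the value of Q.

Cover-up at s = -10: Q = 3/(-10 - 2) = -3/12 = -1/4


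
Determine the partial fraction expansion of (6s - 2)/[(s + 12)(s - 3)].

At s=-12: A = (6·(-12) - 2)/(-12 - 3) = 74/15. At s=3: B = (6·3 - 2)/(3 + 12) = 16/15
Result: (74/15)/(s + 12) + (16/15)/(s - 3)


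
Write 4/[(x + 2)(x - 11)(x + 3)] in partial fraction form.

Using cover-up method: A = -4/13, B = 2/91, C = 2/7
Result: (-4/13)/(x + 2) + (2/91)/(x - 11) + (2/7)/(x + 3)


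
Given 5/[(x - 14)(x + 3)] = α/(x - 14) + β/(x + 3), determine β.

Cover-up at x = -3: β = 5/(-3 - 14) = -5/17


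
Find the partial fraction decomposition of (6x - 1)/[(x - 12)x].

At x=12: A = (6·12 - 1)/(12 - 0) = 71/12. At x=0: B = (6·0 - 1)/(0 - 12) = 1/12
Result: (71/12)/(x - 12) + (1/12)/x


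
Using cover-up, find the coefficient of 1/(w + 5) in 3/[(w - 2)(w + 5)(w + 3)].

Cover (w + 5), set w=-5: 3/[(-5 - 2)(-5 + 3)] = 3/14


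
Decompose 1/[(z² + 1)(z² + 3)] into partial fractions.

Coefficient matching gives P = R = 0, Q = 1/(3-1) = 1/2, S = -Q = -1/2
Result: (1/2)/(z² + 1) - (1/2)/(z² + 3)


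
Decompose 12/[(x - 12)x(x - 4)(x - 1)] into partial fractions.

Using Heaviside cover-up: (1/88)/(x - 12) - (1/4)/x - (1/8)/(x - 4) + (4/11)/(x - 1)


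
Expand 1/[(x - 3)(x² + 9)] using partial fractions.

Cover-up at x = 3: α = 1/(3² + 9) = 1/18. Then β = -α = -1/18, γ = -α·(0 + 3) = -1/6
Result: (1/18)/(x - 3) - ((1/18)x + 1/6)/(x² + 9)


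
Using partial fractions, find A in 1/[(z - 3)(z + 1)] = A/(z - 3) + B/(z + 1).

Cover-up at z = 3: A = 1/(3 + 1) = 1/4


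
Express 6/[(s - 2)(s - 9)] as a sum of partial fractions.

6/(s - 2)(s - 9) = α/(s - 2) + β/(s - 9). α = 6/(2 - 9) = -6/7, β = 6/(9 - 2) = 6/7
Result: (-6/7)/(s - 2) + (6/7)/(s - 9)


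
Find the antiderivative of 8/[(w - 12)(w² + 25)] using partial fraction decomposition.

Cover-up at w=12: P = 8/(12²+25) = 8/169. Coeff matching: Q = -8/169, R = -96/169. Decomposition: (8/169)/(w - 12) - ((8/169)w + 96/169)/(w² + 25). Integrate: linear → ln, quadratic → (1/2)ln + arctan: (8/169) ln|(w - 12)| - (4/169) ln(w² + 25) - (96/845) arctan(w/5) + C


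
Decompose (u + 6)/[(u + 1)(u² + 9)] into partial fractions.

At u=-1: α = (1·(-1) + 6)/((-1)² + 9) = 1/2. β = -α = -1/2, γ = 1 - (-1)·α = 3/2
Result: (1/2)/(u + 1) - ((1/2)u - 3/2)/(u² + 9)


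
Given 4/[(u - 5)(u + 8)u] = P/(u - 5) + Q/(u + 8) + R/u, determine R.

Cover-up at u = 0: R = 4/[(0 - 5)(0 + 8)] = 4/[(-5)(8)] = -4/40 = -1/10


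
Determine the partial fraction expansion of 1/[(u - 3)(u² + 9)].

Cover-up at u = 3: A = 1/(3² + 9) = 1/18. Then B = -A = -1/18, C = -A·(0 + 3) = -1/6
Result: (1/18)/(u - 3) - ((1/18)u + 1/6)/(u² + 9)


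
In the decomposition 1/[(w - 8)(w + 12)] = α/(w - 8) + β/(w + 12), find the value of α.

Cover-up at w = 8: α = 1/(8 + 12) = 1/20


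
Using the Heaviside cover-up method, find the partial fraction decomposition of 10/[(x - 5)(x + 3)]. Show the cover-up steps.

Cover (x - 5): set x=5, get P = 10/(5 + 3) = 5/4. Cover (x + 3): set x=-3, get Q = 10/(-3 - 5) = -5/4.
Result: (5/4)/(x - 5) - (5/4)/(x + 3)


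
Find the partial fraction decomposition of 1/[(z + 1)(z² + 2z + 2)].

Cover-up at z = -1: A = 1/((-1)² + 2·(-1) + 2) = 1. Then B = -A = -1, C = -A·(2 - 1) = -1
Result: 1/(z + 1) - (z + 1)/(z² + 2z + 2)


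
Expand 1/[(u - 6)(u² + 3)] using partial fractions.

Cover-up at u = 6: α = 1/(6² + 3) = 1/39. Then β = -α = -1/39, γ = -α·(0 + 6) = -2/13
Result: (1/39)/(u - 6) - ((1/39)u + 2/13)/(u² + 3)


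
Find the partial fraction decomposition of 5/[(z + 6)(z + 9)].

5/(z + 6)(z + 9) = P/(z + 6) + Q/(z + 9). P = 5/(-6 + 9) = 5/3, Q = 5/(-9 + 6) = -5/3
Result: (5/3)/(z + 6) - (5/3)/(z + 9)


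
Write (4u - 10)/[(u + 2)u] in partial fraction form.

At u=-2: A = (4·(-2) - 10)/(-2 - 0) = 9. At u=0: B = (4·0 - 10)/(0 + 2) = -5
Result: 9/(u + 2) - 5/u


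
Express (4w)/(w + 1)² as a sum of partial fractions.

(4w) = P(w + 1) + Q. At w = -1: Q = 4·(-1) + 0 = -4. Coeff of w: P = 4
Result: 4/(w + 1) - 4/(w + 1)²


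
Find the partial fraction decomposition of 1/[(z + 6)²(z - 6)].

Cover-up at z=6: C = 1/(6 + 6)² = 1/144. Cover-up at z=-6: B = 1/(-6 - 6) = -1/12. Comparing z² coeff: A = -C = -1/144
Result: (-1/144)/(z + 6) - (1/12)/(z + 6)² + (1/144)/(z - 6)


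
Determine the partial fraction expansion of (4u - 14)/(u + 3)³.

(4u - 14) = A(u + 3)² + B(u + 3) + C. At u = -3: C = 4·(-3) - 14 = -26. Coefficients: A = 0, B = 4
Result: 4/(u + 3)² - 26/(u + 3)³


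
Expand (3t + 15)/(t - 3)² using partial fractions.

(3t + 15) = α(t - 3) + β. At t = 3: β = 3·3 + 15 = 24. Coeff of t: α = 3
Result: 3/(t - 3) + 24/(t - 3)²


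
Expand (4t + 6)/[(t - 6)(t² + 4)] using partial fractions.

At t=6: P = (4·6 + 6)/(6² + 4) = 3/4. Q = -P = -3/4, R = 4 - 6·P = -1/2
Result: (3/4)/(t - 6) - ((3/4)t + 1/2)/(t² + 4)


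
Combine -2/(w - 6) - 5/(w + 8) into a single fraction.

Common denominator (w - 6)(w + 8). Numerator: -2(w + 8) - 5(w - 6) = (-2w - 16) - (5w - 30) = -7w + 14
Result: (-7w + 14)/[(w - 6)(w + 8)]


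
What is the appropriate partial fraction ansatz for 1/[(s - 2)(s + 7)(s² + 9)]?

Two linear + quadratic: A/(s - 2) + B/(s + 7) + (Cs + D)/(s² + 9)


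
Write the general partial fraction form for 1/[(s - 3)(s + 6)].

Distinct linear factors: α/(s - 3) + β/(s + 6)


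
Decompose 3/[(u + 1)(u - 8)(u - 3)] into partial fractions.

Using cover-up method: A = 1/12, B = 1/15, C = -3/20
Result: (1/12)/(u + 1) + (1/15)/(u - 8) - (3/20)/(u - 3)


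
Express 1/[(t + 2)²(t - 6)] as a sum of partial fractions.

Cover-up at t=6: C = 1/(6 + 2)² = 1/64. Cover-up at t=-2: B = 1/(-2 - 6) = -1/8. Comparing t² coeff: A = -C = -1/64
Result: (-1/64)/(t + 2) - (1/8)/(t + 2)² + (1/64)/(t - 6)


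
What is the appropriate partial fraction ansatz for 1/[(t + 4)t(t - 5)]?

Three distinct linear factors: P/(t + 4) + Q/t + R/(t - 5)


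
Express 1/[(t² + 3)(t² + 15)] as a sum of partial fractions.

Coefficient matching gives P = R = 0, Q = 1/(15-3) = 1/12, S = -Q = -1/12
Result: (1/12)/(t² + 3) - (1/12)/(t² + 15)


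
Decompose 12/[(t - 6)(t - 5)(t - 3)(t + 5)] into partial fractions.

Using Heaviside cover-up: (4/11)/(t - 6) - (3/5)/(t - 5) + (1/4)/(t - 3) - (3/220)/(t + 5)


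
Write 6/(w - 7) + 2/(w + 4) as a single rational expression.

Common denominator (w - 7)(w + 4). Numerator: 6(w + 4) + 2(w - 7) = (6w + 24) + (2w - 14) = 8w + 10
Result: (8w + 10)/[(w - 7)(w + 4)]


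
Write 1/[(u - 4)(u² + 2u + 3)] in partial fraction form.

Cover-up at u = 4: A = 1/(4² + 2·4 + 3) = 1/27. Then B = -A = -1/27, C = -A·(2 + 4) = -2/9
Result: (1/27)/(u - 4) - ((1/27)u + 2/9)/(u² + 2u + 3)


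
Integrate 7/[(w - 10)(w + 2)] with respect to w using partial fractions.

Decompose: 7/[(w - 10)(w + 2)] = (7/12)/(w - 10) - (7/12)/(w + 2). Integrate each term: (7/12) ln|(w - 10)| - (7/12) ln|(w + 2)| + C


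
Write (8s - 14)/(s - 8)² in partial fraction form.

(8s - 14) = α(s - 8) + β. At s = 8: β = 8·8 - 14 = 50. Coeff of s: α = 8
Result: 8/(s - 8) + 50/(s - 8)²


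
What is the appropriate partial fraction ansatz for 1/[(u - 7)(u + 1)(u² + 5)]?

Two linear + quadratic: A/(u - 7) + B/(u + 1) + (Cu + D)/(u² + 5)


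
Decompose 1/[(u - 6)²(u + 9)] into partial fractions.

Cover-up at u=-9: R = 1/(-9 - 6)² = 1/225. Cover-up at u=6: Q = 1/(6 + 9) = 1/15. Comparing u² coeff: P = -R = -1/225
Result: (-1/225)/(u - 6) + (1/15)/(u - 6)² + (1/225)/(u + 9)


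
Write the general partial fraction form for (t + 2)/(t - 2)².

Repeated linear factor: A/(t - 2) + B/(t - 2)²


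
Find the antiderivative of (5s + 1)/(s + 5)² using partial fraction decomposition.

Decompose: A = 5, B = 5·(-5) + 1 = -24, so (5s + 1)/(s + 5)² = 5/(s + 5) - 24/(s + 5)². Integrate: ∫ A/(s + 5) ds = 5 ln|(s + 5)|; ∫ B/(s + 5)² ds = 24/(s + 5). Sum: 5 ln|(s + 5)| + 24/(s + 5) + C


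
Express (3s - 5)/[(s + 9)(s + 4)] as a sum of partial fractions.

At s=-9: α = (3·(-9) - 5)/(-9 + 4) = 32/5. At s=-4: β = (3·(-4) - 5)/(-4 + 9) = -17/5
Result: (32/5)/(s + 9) - (17/5)/(s + 4)


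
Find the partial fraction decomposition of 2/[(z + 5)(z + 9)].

2/(z + 5)(z + 9) = α/(z + 5) + β/(z + 9). α = 2/(-5 + 9) = 1/2, β = 2/(-9 + 5) = -1/2
Result: (1/2)/(z + 5) - (1/2)/(z + 9)


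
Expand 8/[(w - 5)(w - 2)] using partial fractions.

8/(w - 5)(w - 2) = A/(w - 5) + B/(w - 2). A = 8/(5 - 2) = 8/3, B = 8/(2 - 5) = -8/3
Result: (8/3)/(w - 5) - (8/3)/(w - 2)


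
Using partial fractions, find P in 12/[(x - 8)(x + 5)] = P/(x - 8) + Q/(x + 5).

Cover-up at x = 8: P = 12/(8 + 5) = 12/13


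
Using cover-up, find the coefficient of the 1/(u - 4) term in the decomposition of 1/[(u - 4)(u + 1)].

Cover (u - 4), set u=4: 1/((u + 1) at u=4) = 1/(5) = 1/5


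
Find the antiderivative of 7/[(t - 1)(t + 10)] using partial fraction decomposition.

Decompose: 7/[(t - 1)(t + 10)] = (7/11)/(t - 1) - (7/11)/(t + 10). Integrate each term: (7/11) ln|(t - 1)| - (7/11) ln|(t + 10)| + C


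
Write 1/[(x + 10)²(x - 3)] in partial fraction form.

Cover-up at x=3: R = 1/(3 + 10)² = 1/169. Cover-up at x=-10: Q = 1/(-10 - 3) = -1/13. Comparing x² coeff: P = -R = -1/169
Result: (-1/169)/(x + 10) - (1/13)/(x + 10)² + (1/169)/(x - 3)


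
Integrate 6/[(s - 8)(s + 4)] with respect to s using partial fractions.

Decompose: 6/[(s - 8)(s + 4)] = (1/2)/(s - 8) - (1/2)/(s + 4). Integrate each term: (1/2) ln|(s - 8)| - (1/2) ln|(s + 4)| + C


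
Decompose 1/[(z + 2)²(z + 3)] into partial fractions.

Cover-up at z=-3: C = 1/(-3 + 2)² = 1. Cover-up at z=-2: B = 1/(-2 + 3) = 1. Comparing z² coeff: A = -C = -1
Result: -1/(z + 2) + 1/(z + 2)² + 1/(z + 3)


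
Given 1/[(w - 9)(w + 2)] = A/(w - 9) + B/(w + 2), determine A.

Cover-up at w = 9: A = 1/(9 + 2) = 1/11


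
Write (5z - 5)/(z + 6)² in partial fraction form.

(5z - 5) = α(z + 6) + β. At z = -6: β = 5·(-6) - 5 = -35. Coeff of z: α = 5
Result: 5/(z + 6) - 35/(z + 6)²


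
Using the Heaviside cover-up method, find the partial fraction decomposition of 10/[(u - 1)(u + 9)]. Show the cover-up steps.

Cover (u - 1): set u=1, get A = 10/(1 + 9) = 1. Cover (u + 9): set u=-9, get B = 10/(-9 - 1) = -1.
Result: 1/(u - 1) - 1/(u + 9)


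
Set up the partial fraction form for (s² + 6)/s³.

Repeated linear factor (power 3): A/s + B/s² + C/s³


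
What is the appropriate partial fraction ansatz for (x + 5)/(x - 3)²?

Repeated linear factor: α/(x - 3) + β/(x - 3)²


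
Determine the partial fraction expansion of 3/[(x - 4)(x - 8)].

3/(x - 4)(x - 8) = α/(x - 4) + β/(x - 8). α = 3/(4 - 8) = -3/4, β = 3/(8 - 4) = 3/4
Result: (-3/4)/(x - 4) + (3/4)/(x - 8)


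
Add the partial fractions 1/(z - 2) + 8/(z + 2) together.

Common denominator (z - 2)(z + 2). Numerator: 1(z + 2) + 8(z - 2) = (z + 2) + (8z - 16) = 9z - 14
Result: (9z - 14)/[(z - 2)(z + 2)]


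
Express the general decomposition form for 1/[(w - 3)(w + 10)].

Distinct linear factors: α/(w - 3) + β/(w + 10)


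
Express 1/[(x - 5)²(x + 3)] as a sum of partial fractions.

Cover-up at x=-3: C = 1/(-3 - 5)² = 1/64. Cover-up at x=5: B = 1/(5 + 3) = 1/8. Comparing x² coeff: A = -C = -1/64
Result: (-1/64)/(x - 5) + (1/8)/(x - 5)² + (1/64)/(x + 3)


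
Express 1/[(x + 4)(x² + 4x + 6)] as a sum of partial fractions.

Cover-up at x = -4: α = 1/((-4)² + 4·(-4) + 6) = 1/6. Then β = -α = -1/6, γ = -α·(4 - 4) = 0
Result: (1/6)/(x + 4) - ((1/6)x)/(x² + 4x + 6)


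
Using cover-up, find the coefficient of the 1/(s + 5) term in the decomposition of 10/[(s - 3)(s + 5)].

Cover (s + 5), set s=-5: 10/((s - 3) at s=-5) = 10/(-8) = -5/4


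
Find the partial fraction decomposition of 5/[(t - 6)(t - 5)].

5/(t - 6)(t - 5) = α/(t - 6) + β/(t - 5). α = 5/(6 - 5) = 5, β = 5/(5 - 6) = -5
Result: 5/(t - 6) - 5/(t - 5)


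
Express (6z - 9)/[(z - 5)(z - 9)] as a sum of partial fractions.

At z=5: A = (6·5 - 9)/(5 - 9) = -21/4. At z=9: B = (6·9 - 9)/(9 - 5) = 45/4
Result: (-21/4)/(z - 5) + (45/4)/(z - 9)


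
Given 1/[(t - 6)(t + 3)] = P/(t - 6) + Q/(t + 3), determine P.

Cover-up at t = 6: P = 1/(6 + 3) = 1/9


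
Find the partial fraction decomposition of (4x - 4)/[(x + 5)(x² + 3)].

At x=-5: P = (4·(-5) - 4)/((-5)² + 3) = -6/7. Q = -P = 6/7, R = 4 - (-5)·P = -2/7
Result: (-6/7)/(x + 5) + ((6/7)x - 2/7)/(x² + 3)


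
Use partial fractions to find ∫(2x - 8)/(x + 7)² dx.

Decompose: P = 2, Q = 2·(-7) - 8 = -22, so (2x - 8)/(x + 7)² = 2/(x + 7) - 22/(x + 7)². Integrate: ∫ P/(x + 7) dx = 2 ln|(x + 7)|; ∫ Q/(x + 7)² dx = 22/(x + 7). Sum: 2 ln|(x + 7)| + 22/(x + 7) + C


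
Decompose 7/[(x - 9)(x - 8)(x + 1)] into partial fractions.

Using cover-up method: A = 7/10, B = -7/9, C = 7/90
Result: (7/10)/(x - 9) - (7/9)/(x - 8) + (7/90)/(x + 1)


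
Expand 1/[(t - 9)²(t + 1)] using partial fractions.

Cover-up at t=-1: γ = 1/(-1 - 9)² = 1/100. Cover-up at t=9: β = 1/(9 + 1) = 1/10. Comparing t² coeff: α = -γ = -1/100
Result: (-1/100)/(t - 9) + (1/10)/(t - 9)² + (1/100)/(t + 1)


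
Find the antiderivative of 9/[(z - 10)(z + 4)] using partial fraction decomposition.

Decompose: 9/[(z - 10)(z + 4)] = (9/14)/(z - 10) - (9/14)/(z + 4). Integrate each term: (9/14) ln|(z - 10)| - (9/14) ln|(z + 4)| + C


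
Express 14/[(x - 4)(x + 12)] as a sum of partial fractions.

14/(x - 4)(x + 12) = α/(x - 4) + β/(x + 12). α = 14/(4 + 12) = 7/8, β = 14/(-12 - 4) = -7/8
Result: (7/8)/(x - 4) - (7/8)/(x + 12)


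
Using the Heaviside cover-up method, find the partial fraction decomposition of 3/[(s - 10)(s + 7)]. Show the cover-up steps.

Cover (s - 10): set s=10, get α = 3/(10 + 7) = 3/17. Cover (s + 7): set s=-7, get β = 3/(-7 - 10) = -3/17.
Result: (3/17)/(s - 10) - (3/17)/(s + 7)


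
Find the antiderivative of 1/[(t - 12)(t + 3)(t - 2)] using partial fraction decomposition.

Cover-up: A = 1/150, B = 1/75, C = -1/50. Decomposition: (1/150)/(t - 12) + (1/75)/(t + 3) - (1/50)/(t - 2). Integrate each term: (1/150) ln|(t - 12)| + (1/75) ln|(t + 3)| - (1/50) ln|(t - 2)| + C


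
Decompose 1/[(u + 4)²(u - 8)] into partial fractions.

Cover-up at u=8: γ = 1/(8 + 4)² = 1/144. Cover-up at u=-4: β = 1/(-4 - 8) = -1/12. Comparing u² coeff: α = -γ = -1/144
Result: (-1/144)/(u + 4) - (1/12)/(u + 4)² + (1/144)/(u - 8)


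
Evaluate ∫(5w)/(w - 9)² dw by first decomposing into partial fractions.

Decompose: A = 5, B = 5·9 + 0 = 45, so (5w)/(w - 9)² = 5/(w - 9) + 45/(w - 9)². Integrate: ∫ A/(w - 9) dw = 5 ln|(w - 9)|; ∫ B/(w - 9)² dw = -45/(w - 9). Sum: 5 ln|(w - 9)| - 45/(w - 9) + C


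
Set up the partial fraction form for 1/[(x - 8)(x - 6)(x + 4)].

Three distinct linear factors: α/(x - 8) + β/(x - 6) + γ/(x + 4)


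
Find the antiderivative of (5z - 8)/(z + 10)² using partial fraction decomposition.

Decompose: α = 5, β = 5·(-10) - 8 = -58, so (5z - 8)/(z + 10)² = 5/(z + 10) - 58/(z + 10)². Integrate: ∫ α/(z + 10) dz = 5 ln|(z + 10)|; ∫ β/(z + 10)² dz = 58/(z + 10). Sum: 5 ln|(z + 10)| + 58/(z + 10) + C


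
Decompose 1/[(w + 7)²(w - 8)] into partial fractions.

Cover-up at w=8: γ = 1/(8 + 7)² = 1/225. Cover-up at w=-7: β = 1/(-7 - 8) = -1/15. Comparing w² coeff: α = -γ = -1/225
Result: (-1/225)/(w + 7) - (1/15)/(w + 7)² + (1/225)/(w - 8)


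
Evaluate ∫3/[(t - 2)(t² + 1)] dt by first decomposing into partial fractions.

Cover-up at t=2: α = 3/(2²+1) = 3/5. Coeff matching: β = -3/5, γ = -6/5. Decomposition: (3/5)/(t - 2) - ((3/5)t + 6/5)/(t² + 1). Integrate: linear → ln, quadratic → (1/2)ln + arctan: (3/5) ln|(t - 2)| - (3/10) ln(t² + 1) - (6/5) arctan(t) + C


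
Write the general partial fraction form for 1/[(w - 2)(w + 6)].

Distinct linear factors: P/(w - 2) + Q/(w + 6)


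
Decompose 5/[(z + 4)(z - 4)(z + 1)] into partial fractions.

Using cover-up method: A = 5/24, B = 1/8, C = -1/3
Result: (5/24)/(z + 4) + (1/8)/(z - 4) - (1/3)/(z + 1)


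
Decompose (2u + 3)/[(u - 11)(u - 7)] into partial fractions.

At u=11: α = (2·11 + 3)/(11 - 7) = 25/4. At u=7: β = (2·7 + 3)/(7 - 11) = -17/4
Result: (25/4)/(u - 11) - (17/4)/(u - 7)


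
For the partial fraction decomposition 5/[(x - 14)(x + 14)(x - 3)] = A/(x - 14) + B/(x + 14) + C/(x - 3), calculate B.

Cover-up at x = -14: B = 5/[(-14 - 14)(-14 - 3)] = 5/[(-28)(-17)] = 5/476


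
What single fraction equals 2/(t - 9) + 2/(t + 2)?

Common denominator (t - 9)(t + 2). Numerator: 2(t + 2) + 2(t - 9) = (2t + 4) + (2t - 18) = 4t - 14
Result: (4t - 14)/[(t - 9)(t + 2)]


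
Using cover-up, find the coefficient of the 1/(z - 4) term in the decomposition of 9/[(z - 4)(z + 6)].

Cover (z - 4), set z=4: 9/((z + 6) at z=4) = 9/(10) = 9/10


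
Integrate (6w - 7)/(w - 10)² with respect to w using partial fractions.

Decompose: P = 6, Q = 6·10 - 7 = 53, so (6w - 7)/(w - 10)² = 6/(w - 10) + 53/(w - 10)². Integrate: ∫ P/(w - 10) dw = 6 ln|(w - 10)|; ∫ Q/(w - 10)² dw = -53/(w - 10). Sum: 6 ln|(w - 10)| - 53/(w - 10) + C


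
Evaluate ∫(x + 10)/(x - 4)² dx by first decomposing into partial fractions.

Decompose: P = 1, Q = 1·4 + 10 = 14, so (x + 10)/(x - 4)² = 1/(x - 4) + 14/(x - 4)². Integrate: ∫ P/(x - 4) dx = ln|(x - 4)|; ∫ Q/(x - 4)² dx = -14/(x - 4). Sum: ln|(x - 4)| - 14/(x - 4) + C


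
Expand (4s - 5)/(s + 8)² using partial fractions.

(4s - 5) = A(s + 8) + B. At s = -8: B = 4·(-8) - 5 = -37. Coeff of s: A = 4
Result: 4/(s + 8) - 37/(s + 8)²


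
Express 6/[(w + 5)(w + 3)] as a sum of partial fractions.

6/(w + 5)(w + 3) = P/(w + 5) + Q/(w + 3). P = 6/(-5 + 3) = -3, Q = 6/(-3 + 5) = 3
Result: -3/(w + 5) + 3/(w + 3)


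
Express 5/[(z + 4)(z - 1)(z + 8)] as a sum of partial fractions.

Using cover-up method: A = -1/4, B = 1/9, C = 5/36
Result: (-1/4)/(z + 4) + (1/9)/(z - 1) + (5/36)/(z + 8)


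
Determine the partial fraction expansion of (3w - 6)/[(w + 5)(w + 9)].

At w=-5: α = (3·(-5) - 6)/(-5 + 9) = -21/4. At w=-9: β = (3·(-9) - 6)/(-9 + 5) = 33/4
Result: (-21/4)/(w + 5) + (33/4)/(w + 9)


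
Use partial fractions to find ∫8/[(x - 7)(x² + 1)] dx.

Cover-up at x=7: α = 8/(7²+1) = 4/25. Coeff matching: β = -4/25, γ = -28/25. Decomposition: (4/25)/(x - 7) - ((4/25)x + 28/25)/(x² + 1). Integrate: linear → ln, quadratic → (1/2)ln + arctan: (4/25) ln|(x - 7)| - (2/25) ln(x² + 1) - (28/25) arctan(x) + C


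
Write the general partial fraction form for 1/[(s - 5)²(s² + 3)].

Repeated linear + quadratic: α/(s - 5) + β/(s - 5)² + (γs + δ)/(s² + 3)


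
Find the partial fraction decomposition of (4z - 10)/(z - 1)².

(4z - 10) = P(z - 1) + Q. At z = 1: Q = 4·1 - 10 = -6. Coeff of z: P = 4
Result: 4/(z - 1) - 6/(z - 1)²


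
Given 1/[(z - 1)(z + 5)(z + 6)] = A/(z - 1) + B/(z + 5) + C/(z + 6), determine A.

Cover-up at z = 1: A = 1/[(1 + 5)(1 + 6)] = 1/[(6)(7)] = 1/42


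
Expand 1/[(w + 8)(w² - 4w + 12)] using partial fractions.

Cover-up at w = -8: A = 1/((-8)² - 4·(-8) + 12) = 1/108. Then B = -A = -1/108, C = -A·(-4 - 8) = 1/9
Result: (1/108)/(w + 8) - ((1/108)w - 1/9)/(w² - 4w + 12)


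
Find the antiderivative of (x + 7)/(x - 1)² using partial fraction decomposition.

Decompose: α = 1, β = 1·1 + 7 = 8, so (x + 7)/(x - 1)² = 1/(x - 1) + 8/(x - 1)². Integrate: ∫ α/(x - 1) dx = ln|(x - 1)|; ∫ β/(x - 1)² dx = -8/(x - 1). Sum: ln|(x - 1)| - 8/(x - 1) + C


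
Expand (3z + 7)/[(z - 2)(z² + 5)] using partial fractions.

At z=2: A = (3·2 + 7)/(2² + 5) = 13/9. B = -A = -13/9, C = 3 - 2·A = 1/9
Result: (13/9)/(z - 2) - ((13/9)z - 1/9)/(z² + 5)


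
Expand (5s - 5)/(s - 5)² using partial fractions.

(5s - 5) = A(s - 5) + B. At s = 5: B = 5·5 - 5 = 20. Coeff of s: A = 5
Result: 5/(s - 5) + 20/(s - 5)²


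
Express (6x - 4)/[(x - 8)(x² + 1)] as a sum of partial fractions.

At x=8: P = (6·8 - 4)/(8² + 1) = 44/65. Q = -P = -44/65, R = 6 - 8·P = 38/65
Result: (44/65)/(x - 8) - ((44/65)x - 38/65)/(x² + 1)


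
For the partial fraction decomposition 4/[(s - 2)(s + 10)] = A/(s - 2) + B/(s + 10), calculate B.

Cover-up at s = -10: B = 4/(-10 - 2) = -4/12 = -1/3


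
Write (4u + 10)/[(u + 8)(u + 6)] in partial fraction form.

At u=-8: P = (4·(-8) + 10)/(-8 + 6) = 11. At u=-6: Q = (4·(-6) + 10)/(-6 + 8) = -7
Result: 11/(u + 8) - 7/(u + 6)


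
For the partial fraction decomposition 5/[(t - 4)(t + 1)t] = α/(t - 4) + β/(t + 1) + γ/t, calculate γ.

Cover-up at t = 0: γ = 5/[(0 - 4)(0 + 1)] = 5/[(-4)(1)] = -5/4


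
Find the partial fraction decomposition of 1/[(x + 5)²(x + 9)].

Cover-up at x=-9: R = 1/(-9 + 5)² = 1/16. Cover-up at x=-5: Q = 1/(-5 + 9) = 1/4. Comparing x² coeff: P = -R = -1/16
Result: (-1/16)/(x + 5) + (1/4)/(x + 5)² + (1/16)/(x + 9)


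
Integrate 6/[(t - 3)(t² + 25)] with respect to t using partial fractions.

Cover-up at t=3: P = 6/(3²+25) = 3/17. Coeff matching: Q = -3/17, R = -9/17. Decomposition: (3/17)/(t - 3) - ((3/17)t + 9/17)/(t² + 25). Integrate: linear → ln, quadratic → (1/2)ln + arctan: (3/17) ln|(t - 3)| - (3/34) ln(t² + 25) - (9/85) arctan(t/5) + C


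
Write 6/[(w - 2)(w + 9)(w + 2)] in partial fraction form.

Using cover-up method: α = 3/22, β = 6/77, γ = -3/14
Result: (3/22)/(w - 2) + (6/77)/(w + 9) - (3/14)/(w + 2)


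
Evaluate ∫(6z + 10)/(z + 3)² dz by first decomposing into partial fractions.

Decompose: A = 6, B = 6·(-3) + 10 = -8, so (6z + 10)/(z + 3)² = 6/(z + 3) - 8/(z + 3)². Integrate: ∫ A/(z + 3) dz = 6 ln|(z + 3)|; ∫ B/(z + 3)² dz = 8/(z + 3). Sum: 6 ln|(z + 3)| + 8/(z + 3) + C


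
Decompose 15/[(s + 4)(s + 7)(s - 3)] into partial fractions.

Using cover-up method: P = -5/7, Q = 1/2, R = 3/14
Result: (-5/7)/(s + 4) + (1/2)/(s + 7) + (3/14)/(s - 3)


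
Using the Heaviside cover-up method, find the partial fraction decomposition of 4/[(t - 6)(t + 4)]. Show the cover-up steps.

Cover (t - 6): set t=6, get P = 4/(6 + 4) = 2/5. Cover (t + 4): set t=-4, get Q = 4/(-4 - 6) = -2/5.
Result: (2/5)/(t - 6) - (2/5)/(t + 4)


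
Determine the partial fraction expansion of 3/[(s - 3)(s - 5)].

3/(s - 3)(s - 5) = α/(s - 3) + β/(s - 5). α = 3/(3 - 5) = -3/2, β = 3/(5 - 3) = 3/2
Result: (-3/2)/(s - 3) + (3/2)/(s - 5)


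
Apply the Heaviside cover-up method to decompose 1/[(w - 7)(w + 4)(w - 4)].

Cover (w - 7), w=7: P = 1/[(7 + 4)(7 - 4)] = 1/33. Cover (w + 4), w=-4: Q = 1/[(-4 - 7)(-4 - 4)] = 1/88. Cover (w - 4), w=4: R = 1/[(4 - 7)(4 + 4)] = -1/24.
Result: (1/33)/(w - 7) + (1/88)/(w + 4) - (1/24)/(w - 4)


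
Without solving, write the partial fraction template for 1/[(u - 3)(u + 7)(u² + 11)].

Two linear + quadratic: A/(u - 3) + B/(u + 7) + (Cu + D)/(u² + 11)


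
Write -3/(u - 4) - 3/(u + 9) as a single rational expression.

Common denominator (u - 4)(u + 9). Numerator: -3(u + 9) - 3(u - 4) = (-3u - 27) - (3u - 12) = -6u - 15
Result: (-6u - 15)/[(u - 4)(u + 9)]


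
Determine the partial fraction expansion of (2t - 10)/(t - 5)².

(2t - 10) = P(t - 5) + Q. At t = 5: Q = 2·5 - 10 = 0. Coeff of t: P = 2
Result: 2/(t - 5)


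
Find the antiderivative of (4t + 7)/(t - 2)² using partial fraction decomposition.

Decompose: A = 4, B = 4·2 + 7 = 15, so (4t + 7)/(t - 2)² = 4/(t - 2) + 15/(t - 2)². Integrate: ∫ A/(t - 2) dt = 4 ln|(t - 2)|; ∫ B/(t - 2)² dt = -15/(t - 2). Sum: 4 ln|(t - 2)| - 15/(t - 2) + C


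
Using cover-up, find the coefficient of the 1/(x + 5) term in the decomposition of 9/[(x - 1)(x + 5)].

Cover (x + 5), set x=-5: 9/((x - 1) at x=-5) = 9/(-6) = -3/2


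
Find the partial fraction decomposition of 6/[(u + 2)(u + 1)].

6/(u + 2)(u + 1) = A/(u + 2) + B/(u + 1). A = 6/(-2 + 1) = -6, B = 6/(-1 + 2) = 6
Result: -6/(u + 2) + 6/(u + 1)


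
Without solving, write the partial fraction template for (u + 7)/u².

Repeated linear factor: A/u + B/u²


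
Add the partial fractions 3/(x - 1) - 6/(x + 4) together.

Common denominator (x - 1)(x + 4). Numerator: 3(x + 4) - 6(x - 1) = (3x + 12) - (6x - 6) = -3x + 18
Result: (-3x + 18)/[(x - 1)(x + 4)]


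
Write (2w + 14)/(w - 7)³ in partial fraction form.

(2w + 14) = α(w - 7)² + β(w - 7) + γ. At w = 7: γ = 2·7 + 14 = 28. Coefficients: α = 0, β = 2
Result: 2/(w - 7)² + 28/(w - 7)³


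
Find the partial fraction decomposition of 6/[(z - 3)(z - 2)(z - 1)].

Using cover-up method: P = 3, Q = -6, R = 3
Result: 3/(z - 3) - 6/(z - 2) + 3/(z - 1)


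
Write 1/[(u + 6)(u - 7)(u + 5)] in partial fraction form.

Using cover-up method: α = 1/13, β = 1/156, γ = -1/12
Result: (1/13)/(u + 6) + (1/156)/(u - 7) - (1/12)/(u + 5)


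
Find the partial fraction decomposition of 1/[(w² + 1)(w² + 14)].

Coefficient matching gives A = C = 0, B = 1/(14-1) = 1/13, D = -B = -1/13
Result: (1/13)/(w² + 1) - (1/13)/(w² + 14)


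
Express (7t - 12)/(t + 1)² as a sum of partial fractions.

(7t - 12) = α(t + 1) + β. At t = -1: β = 7·(-1) - 12 = -19. Coeff of t: α = 7
Result: 7/(t + 1) - 19/(t + 1)²


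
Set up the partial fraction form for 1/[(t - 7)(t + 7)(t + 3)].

Three distinct linear factors: α/(t - 7) + β/(t + 7) + γ/(t + 3)


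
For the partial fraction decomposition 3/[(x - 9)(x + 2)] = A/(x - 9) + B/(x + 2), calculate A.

Cover-up at x = 9: A = 3/(9 + 2) = 3/11


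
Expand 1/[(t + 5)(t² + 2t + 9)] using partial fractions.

Cover-up at t = -5: P = 1/((-5)² + 2·(-5) + 9) = 1/24. Then Q = -P = -1/24, R = -P·(2 - 5) = 1/8
Result: (1/24)/(t + 5) - ((1/24)t - 1/8)/(t² + 2t + 9)


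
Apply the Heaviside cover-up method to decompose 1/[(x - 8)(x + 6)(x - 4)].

Cover (x - 8), x=8: α = 1/[(8 + 6)(8 - 4)] = 1/56. Cover (x + 6), x=-6: β = 1/[(-6 - 8)(-6 - 4)] = 1/140. Cover (x - 4), x=4: γ = 1/[(4 - 8)(4 + 6)] = -1/40.
Result: (1/56)/(x - 8) + (1/140)/(x + 6) - (1/40)/(x - 4)


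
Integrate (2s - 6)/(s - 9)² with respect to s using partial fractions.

Decompose: P = 2, Q = 2·9 - 6 = 12, so (2s - 6)/(s - 9)² = 2/(s - 9) + 12/(s - 9)². Integrate: ∫ P/(s - 9) ds = 2 ln|(s - 9)|; ∫ Q/(s - 9)² ds = -12/(s - 9). Sum: 2 ln|(s - 9)| - 12/(s - 9) + C


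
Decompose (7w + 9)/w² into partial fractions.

(7w + 9) = Pw + Q. At w = 0: Q = 7·0 + 9 = 9. Coeff of w: P = 7
Result: 7/w + 9/w²


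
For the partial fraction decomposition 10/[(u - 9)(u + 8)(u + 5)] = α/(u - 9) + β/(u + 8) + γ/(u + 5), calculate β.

Cover-up at u = -8: β = 10/[(-8 - 9)(-8 + 5)] = 10/[(-17)(-3)] = 10/51


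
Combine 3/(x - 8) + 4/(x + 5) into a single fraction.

Common denominator (x - 8)(x + 5). Numerator: 3(x + 5) + 4(x - 8) = (3x + 15) + (4x - 32) = 7x - 17
Result: (7x - 17)/[(x - 8)(x + 5)]


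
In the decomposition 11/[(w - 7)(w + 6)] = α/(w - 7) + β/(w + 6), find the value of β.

Cover-up at w = -6: β = 11/(-6 - 7) = -11/13


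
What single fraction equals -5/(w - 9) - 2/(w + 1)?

Common denominator (w - 9)(w + 1). Numerator: -5(w + 1) - 2(w - 9) = (-5w - 5) - (2w - 18) = -7w + 13
Result: (-7w + 13)/[(w - 9)(w + 1)]


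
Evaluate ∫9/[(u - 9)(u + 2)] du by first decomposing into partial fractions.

Decompose: 9/[(u - 9)(u + 2)] = (9/11)/(u - 9) - (9/11)/(u + 2). Integrate each term: (9/11) ln|(u - 9)| - (9/11) ln|(u + 2)| + C


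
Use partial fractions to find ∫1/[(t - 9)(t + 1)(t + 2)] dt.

Cover-up: A = 1/110, B = -1/10, C = 1/11. Decomposition: (1/110)/(t - 9) - (1/10)/(t + 1) + (1/11)/(t + 2). Integrate each term: (1/110) ln|(t - 9)| - (1/10) ln|(t + 1)| + (1/11) ln|(t + 2)| + C


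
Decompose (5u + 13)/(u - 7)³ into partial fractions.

(5u + 13) = A(u - 7)² + B(u - 7) + C. At u = 7: C = 5·7 + 13 = 48. Coefficients: A = 0, B = 5
Result: 5/(u - 7)² + 48/(u - 7)³


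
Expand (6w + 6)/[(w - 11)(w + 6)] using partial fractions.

At w=11: A = (6·11 + 6)/(11 + 6) = 72/17. At w=-6: B = (6·(-6) + 6)/(-6 - 11) = 30/17
Result: (72/17)/(w - 11) + (30/17)/(w + 6)


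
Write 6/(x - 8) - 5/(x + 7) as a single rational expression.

Common denominator (x - 8)(x + 7). Numerator: 6(x + 7) - 5(x - 8) = (6x + 42) - (5x - 40) = x + 82
Result: (x + 82)/[(x - 8)(x + 7)]


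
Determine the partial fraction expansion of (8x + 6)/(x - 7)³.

(8x + 6) = P(x - 7)² + Q(x - 7) + R. At x = 7: R = 8·7 + 6 = 62. Coefficients: P = 0, Q = 8
Result: 8/(x - 7)² + 62/(x - 7)³


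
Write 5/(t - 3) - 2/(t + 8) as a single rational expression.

Common denominator (t - 3)(t + 8). Numerator: 5(t + 8) - 2(t - 3) = (5t + 40) - (2t - 6) = 3t + 46
Result: (3t + 46)/[(t - 3)(t + 8)]


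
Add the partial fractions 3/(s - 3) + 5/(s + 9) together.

Common denominator (s - 3)(s + 9). Numerator: 3(s + 9) + 5(s - 3) = (3s + 27) + (5s - 15) = 8s + 12
Result: (8s + 12)/[(s - 3)(s + 9)]


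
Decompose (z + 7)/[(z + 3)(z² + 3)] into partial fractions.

At z=-3: A = (1·(-3) + 7)/((-3)² + 3) = 1/3. B = -A = -1/3, C = 1 - (-3)·A = 2
Result: (1/3)/(z + 3) - ((1/3)z - 2)/(z² + 3)


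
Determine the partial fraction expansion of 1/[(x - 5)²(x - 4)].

Cover-up at x=4: C = 1/(4 - 5)² = 1. Cover-up at x=5: B = 1/(5 - 4) = 1. Comparing x² coeff: A = -C = -1
Result: -1/(x - 5) + 1/(x - 5)² + 1/(x - 4)


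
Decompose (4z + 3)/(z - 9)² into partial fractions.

(4z + 3) = α(z - 9) + β. At z = 9: β = 4·9 + 3 = 39. Coeff of z: α = 4
Result: 4/(z - 9) + 39/(z - 9)²


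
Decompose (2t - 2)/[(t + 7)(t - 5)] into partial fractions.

At t=-7: A = (2·(-7) - 2)/(-7 - 5) = 4/3. At t=5: B = (2·5 - 2)/(5 + 7) = 2/3
Result: (4/3)/(t + 7) + (2/3)/(t - 5)


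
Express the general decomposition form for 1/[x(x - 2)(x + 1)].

Three distinct linear factors: A/x + B/(x - 2) + C/(x + 1)


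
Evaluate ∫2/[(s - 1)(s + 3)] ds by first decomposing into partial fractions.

Decompose: 2/[(s - 1)(s + 3)] = (1/2)/(s - 1) - (1/2)/(s + 3). Integrate each term: (1/2) ln|(s - 1)| - (1/2) ln|(s + 3)| + C


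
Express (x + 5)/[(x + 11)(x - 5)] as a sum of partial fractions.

At x=-11: P = (1·(-11) + 5)/(-11 - 5) = 3/8. At x=5: Q = (1·5 + 5)/(5 + 11) = 5/8
Result: (3/8)/(x + 11) + (5/8)/(x - 5)


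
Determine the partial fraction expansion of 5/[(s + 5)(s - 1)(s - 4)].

Using cover-up method: P = 5/54, Q = -5/18, R = 5/27
Result: (5/54)/(s + 5) - (5/18)/(s - 1) + (5/27)/(s - 4)


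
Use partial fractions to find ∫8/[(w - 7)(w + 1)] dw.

Decompose: 8/[(w - 7)(w + 1)] = 1/(w - 7) - 1/(w + 1). Integrate each term: ln|(w - 7)| - ln|(w + 1)| + C


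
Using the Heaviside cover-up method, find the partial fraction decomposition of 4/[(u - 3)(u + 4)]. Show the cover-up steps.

Cover (u - 3): set u=3, get α = 4/(3 + 4) = 4/7. Cover (u + 4): set u=-4, get β = 4/(-4 - 3) = -4/7.
Result: (4/7)/(u - 3) - (4/7)/(u + 4)


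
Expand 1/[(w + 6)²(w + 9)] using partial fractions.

Cover-up at w=-9: γ = 1/(-9 + 6)² = 1/9. Cover-up at w=-6: β = 1/(-6 + 9) = 1/3. Comparing w² coeff: α = -γ = -1/9
Result: (-1/9)/(w + 6) + (1/3)/(w + 6)² + (1/9)/(w + 9)


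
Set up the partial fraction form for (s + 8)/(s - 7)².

Repeated linear factor: α/(s - 7) + β/(s - 7)²


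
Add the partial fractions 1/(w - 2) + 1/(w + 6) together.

Common denominator (w - 2)(w + 6). Numerator: 1(w + 6) + 1(w - 2) = (w + 6) + (w - 2) = 2w + 4
Result: (2w + 4)/[(w - 2)(w + 6)]


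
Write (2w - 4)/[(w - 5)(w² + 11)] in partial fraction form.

At w=5: P = (2·5 - 4)/(5² + 11) = 1/6. Q = -P = -1/6, R = 2 - 5·P = 7/6
Result: (1/6)/(w - 5) - ((1/6)w - 7/6)/(w² + 11)


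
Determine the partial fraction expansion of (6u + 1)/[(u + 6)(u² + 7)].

At u=-6: A = (6·(-6) + 1)/((-6)² + 7) = -35/43. B = -A = 35/43, C = 6 - (-6)·A = 48/43
Result: (-35/43)/(u + 6) + ((35/43)u + 48/43)/(u² + 7)


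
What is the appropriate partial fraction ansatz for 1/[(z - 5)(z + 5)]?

Distinct linear factors: α/(z - 5) + β/(z + 5)


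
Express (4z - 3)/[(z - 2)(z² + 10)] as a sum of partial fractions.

At z=2: α = (4·2 - 3)/(2² + 10) = 5/14. β = -α = -5/14, γ = 4 - 2·α = 23/7
Result: (5/14)/(z - 2) - ((5/14)z - 23/7)/(z² + 10)


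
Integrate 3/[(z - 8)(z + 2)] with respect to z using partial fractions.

Decompose: 3/[(z - 8)(z + 2)] = (3/10)/(z - 8) - (3/10)/(z + 2). Integrate each term: (3/10) ln|(z - 8)| - (3/10) ln|(z + 2)| + C


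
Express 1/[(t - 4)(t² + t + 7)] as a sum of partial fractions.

Cover-up at t = 4: α = 1/(4² + 1·4 + 7) = 1/27. Then β = -α = -1/27, γ = -α·(1 + 4) = -5/27
Result: (1/27)/(t - 4) - ((1/27)t + 5/27)/(t² + t + 7)


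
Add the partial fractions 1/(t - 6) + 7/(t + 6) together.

Common denominator (t - 6)(t + 6). Numerator: 1(t + 6) + 7(t - 6) = (t + 6) + (7t - 42) = 8t - 36
Result: (8t - 36)/[(t - 6)(t + 6)]


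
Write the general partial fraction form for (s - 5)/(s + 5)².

Repeated linear factor: A/(s + 5) + B/(s + 5)²


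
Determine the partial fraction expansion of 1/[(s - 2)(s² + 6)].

Cover-up at s = 2: P = 1/(2² + 6) = 1/10. Then Q = -P = -1/10, R = -P·(0 + 2) = -1/5
Result: (1/10)/(s - 2) - ((1/10)s + 1/5)/(s² + 6)


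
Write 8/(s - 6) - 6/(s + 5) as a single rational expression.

Common denominator (s - 6)(s + 5). Numerator: 8(s + 5) - 6(s - 6) = (8s + 40) - (6s - 36) = 2s + 76
Result: (2s + 76)/[(s - 6)(s + 5)]


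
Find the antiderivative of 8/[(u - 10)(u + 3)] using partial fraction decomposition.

Decompose: 8/[(u - 10)(u + 3)] = (8/13)/(u - 10) - (8/13)/(u + 3). Integrate each term: (8/13) ln|(u - 10)| - (8/13) ln|(u + 3)| + C


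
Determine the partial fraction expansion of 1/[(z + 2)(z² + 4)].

Cover-up at z = -2: P = 1/((-2)² + 4) = 1/8. Then Q = -P = -1/8, R = -P·(0 - 2) = 1/4
Result: (1/8)/(z + 2) - ((1/8)z - 1/4)/(z² + 4)


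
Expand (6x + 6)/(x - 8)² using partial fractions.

(6x + 6) = A(x - 8) + B. At x = 8: B = 6·8 + 6 = 54. Coeff of x: A = 6
Result: 6/(x - 8) + 54/(x - 8)²


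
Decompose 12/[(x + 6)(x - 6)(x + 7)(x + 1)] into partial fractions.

Using Heaviside cover-up: (1/5)/(x + 6) + (1/91)/(x - 6) - (2/13)/(x + 7) - (2/35)/(x + 1)


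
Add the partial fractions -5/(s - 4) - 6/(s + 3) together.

Common denominator (s - 4)(s + 3). Numerator: -5(s + 3) - 6(s - 4) = (-5s - 15) - (6s - 24) = -11s + 9
Result: (-11s + 9)/[(s - 4)(s + 3)]


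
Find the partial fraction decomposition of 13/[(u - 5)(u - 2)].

13/(u - 5)(u - 2) = A/(u - 5) + B/(u - 2). A = 13/(5 - 2) = 13/3, B = 13/(2 - 5) = -13/3
Result: (13/3)/(u - 5) - (13/3)/(u - 2)


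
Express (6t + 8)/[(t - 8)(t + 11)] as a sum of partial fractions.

At t=8: α = (6·8 + 8)/(8 + 11) = 56/19. At t=-11: β = (6·(-11) + 8)/(-11 - 8) = 58/19
Result: (56/19)/(t - 8) + (58/19)/(t + 11)


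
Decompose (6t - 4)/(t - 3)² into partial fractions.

(6t - 4) = A(t - 3) + B. At t = 3: B = 6·3 - 4 = 14. Coeff of t: A = 6
Result: 6/(t - 3) + 14/(t - 3)²


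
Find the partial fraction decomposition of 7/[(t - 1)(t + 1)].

7/(t - 1)(t + 1) = P/(t - 1) + Q/(t + 1). P = 7/(1 + 1) = 7/2, Q = 7/(-1 - 1) = -7/2
Result: (7/2)/(t - 1) - (7/2)/(t + 1)


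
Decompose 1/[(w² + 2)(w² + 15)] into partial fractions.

Coefficient matching gives A = C = 0, B = 1/(15-2) = 1/13, D = -B = -1/13
Result: (1/13)/(w² + 2) - (1/13)/(w² + 15)


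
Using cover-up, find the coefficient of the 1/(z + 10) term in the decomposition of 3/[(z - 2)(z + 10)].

Cover (z + 10), set z=-10: 3/((z - 2) at z=-10) = 3/(-12) = -1/4


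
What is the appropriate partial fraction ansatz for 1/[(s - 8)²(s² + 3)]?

Repeated linear + quadratic: A/(s - 8) + B/(s - 8)² + (Cs + D)/(s² + 3)


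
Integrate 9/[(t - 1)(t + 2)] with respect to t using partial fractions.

Decompose: 9/[(t - 1)(t + 2)] = 3/(t - 1) - 3/(t + 2). Integrate each term: 3 ln|(t - 1)| - 3 ln|(t + 2)| + C


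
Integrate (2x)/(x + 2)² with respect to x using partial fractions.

Decompose: P = 2, Q = 2·(-2) + 0 = -4, so (2x)/(x + 2)² = 2/(x + 2) - 4/(x + 2)². Integrate: ∫ P/(x + 2) dx = 2 ln|(x + 2)|; ∫ Q/(x + 2)² dx = 4/(x + 2). Sum: 2 ln|(x + 2)| + 4/(x + 2) + C


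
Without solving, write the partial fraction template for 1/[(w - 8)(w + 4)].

Distinct linear factors: α/(w - 8) + β/(w + 4)


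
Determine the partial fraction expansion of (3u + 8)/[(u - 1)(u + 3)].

At u=1: α = (3·1 + 8)/(1 + 3) = 11/4. At u=-3: β = (3·(-3) + 8)/(-3 - 1) = 1/4
Result: (11/4)/(u - 1) + (1/4)/(u + 3)


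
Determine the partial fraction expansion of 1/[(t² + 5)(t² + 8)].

Coefficient matching gives α = γ = 0, β = 1/(8-5) = 1/3, δ = -β = -1/3
Result: (1/3)/(t² + 5) - (1/3)/(t² + 8)


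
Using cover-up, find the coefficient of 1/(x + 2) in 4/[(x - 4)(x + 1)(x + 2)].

Cover (x + 2), set x=-2: 4/[(-2 - 4)(-2 + 1)] = 2/3


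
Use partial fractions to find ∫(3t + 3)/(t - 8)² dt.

Decompose: P = 3, Q = 3·8 + 3 = 27, so (3t + 3)/(t - 8)² = 3/(t - 8) + 27/(t - 8)². Integrate: ∫ P/(t - 8) dt = 3 ln|(t - 8)|; ∫ Q/(t - 8)² dt = -27/(t - 8). Sum: 3 ln|(t - 8)| - 27/(t - 8) + C


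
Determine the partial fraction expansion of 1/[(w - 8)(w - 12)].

1/(w - 8)(w - 12) = A/(w - 8) + B/(w - 12). A = 1/(8 - 12) = -1/4, B = 1/(12 - 8) = 1/4
Result: (-1/4)/(w - 8) + (1/4)/(w - 12)


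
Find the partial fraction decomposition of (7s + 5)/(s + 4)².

(7s + 5) = A(s + 4) + B. At s = -4: B = 7·(-4) + 5 = -23. Coeff of s: A = 7
Result: 7/(s + 4) - 23/(s + 4)²


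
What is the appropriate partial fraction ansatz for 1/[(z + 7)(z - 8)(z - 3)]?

Three distinct linear factors: P/(z + 7) + Q/(z - 8) + R/(z - 3)


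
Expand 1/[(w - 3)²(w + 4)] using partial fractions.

Cover-up at w=-4: γ = 1/(-4 - 3)² = 1/49. Cover-up at w=3: β = 1/(3 + 4) = 1/7. Comparing w² coeff: α = -γ = -1/49
Result: (-1/49)/(w - 3) + (1/7)/(w - 3)² + (1/49)/(w + 4)


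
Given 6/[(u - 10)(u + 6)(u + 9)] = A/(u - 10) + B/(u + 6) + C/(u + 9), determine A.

Cover-up at u = 10: A = 6/[(10 + 6)(10 + 9)] = 6/[(16)(19)] = 6/304 = 3/152
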